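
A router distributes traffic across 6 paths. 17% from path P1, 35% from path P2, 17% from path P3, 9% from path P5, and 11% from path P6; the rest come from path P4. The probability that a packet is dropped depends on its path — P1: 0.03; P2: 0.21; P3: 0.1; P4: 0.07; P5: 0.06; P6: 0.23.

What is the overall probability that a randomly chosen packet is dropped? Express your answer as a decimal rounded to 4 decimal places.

P(P4) = 1 − (0.17 + 0.35 + 0.17 + 0.09 + 0.11) = 0.11.
P(L) = P(L|P1)·P(P1) + P(L|P2)·P(P2) + P(L|P3)·P(P3) + P(L|P4)·P(P4) + P(L|P5)·P(P5) + P(L|P6)·P(P6)
      = 0.03·0.17 + 0.21·0.35 + 0.1·0.17 + 0.07·0.11 + 0.06·0.09 + 0.23·0.11
      = 0.0051 + 0.0735 + 0.017 + 0.0077 + 0.0054 + 0.0253 = 0.134

0.1340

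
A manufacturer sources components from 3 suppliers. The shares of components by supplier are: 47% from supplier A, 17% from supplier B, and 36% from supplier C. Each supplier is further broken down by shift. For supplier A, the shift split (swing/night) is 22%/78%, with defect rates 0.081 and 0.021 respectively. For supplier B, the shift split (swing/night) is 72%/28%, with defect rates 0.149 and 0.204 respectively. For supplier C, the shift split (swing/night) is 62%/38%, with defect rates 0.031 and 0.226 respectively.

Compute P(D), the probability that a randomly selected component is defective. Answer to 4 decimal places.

P(D) ≈ 0.0819

P(D|A) = 0.22·0.081 + 0.78·0.021 = 0.01782 + 0.01638 = 0.0342
P(D|B) = 0.72·0.149 + 0.28·0.204 = 0.10728 + 0.05712 = 0.1644
P(D|C) = 0.62·0.031 + 0.38·0.226 = 0.01922 + 0.08588 = 0.1051
Then overall,
P(D) = 0.47·0.0342 + 0.17·0.1644 + 0.36·0.1051
      = 0.016074 + 0.027948 + 0.037836 = 0.081858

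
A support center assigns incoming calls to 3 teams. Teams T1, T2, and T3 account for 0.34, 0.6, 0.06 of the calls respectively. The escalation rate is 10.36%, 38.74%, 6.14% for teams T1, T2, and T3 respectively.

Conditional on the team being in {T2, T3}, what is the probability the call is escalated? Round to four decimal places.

Let S = {T2, T3}.
P(S) = 0.6 + 0.06 = 0.66.
P(E ∩ S) = 0.3874·0.6 + 0.0614·0.06 = 0.23244 + 0.003684 = 0.236124.
P(E | S) = 0.236124 / 0.66 = 0.357764…

0.3578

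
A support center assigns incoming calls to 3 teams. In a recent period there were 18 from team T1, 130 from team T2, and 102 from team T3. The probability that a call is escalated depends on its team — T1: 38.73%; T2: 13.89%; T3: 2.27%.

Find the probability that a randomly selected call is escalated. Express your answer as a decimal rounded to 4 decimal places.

P(E) ≈ 0.1094

Total: 18 + 130 + 102 = 250.
P(T1) = 18/250 = 0.072. P(T2) = 130/250 = 0.52. P(T3) = 102/250 = 0.408.
Summing over the partition,
P(E) = P(E|T1)·P(T1) + P(E|T2)·P(T2) + P(E|T3)·P(T3)
      = 0.3873·0.072 + 0.1389·0.52 + 0.0227·0.408
      = 0.0278856 + 0.072228 + 0.0092616 = 0.1093752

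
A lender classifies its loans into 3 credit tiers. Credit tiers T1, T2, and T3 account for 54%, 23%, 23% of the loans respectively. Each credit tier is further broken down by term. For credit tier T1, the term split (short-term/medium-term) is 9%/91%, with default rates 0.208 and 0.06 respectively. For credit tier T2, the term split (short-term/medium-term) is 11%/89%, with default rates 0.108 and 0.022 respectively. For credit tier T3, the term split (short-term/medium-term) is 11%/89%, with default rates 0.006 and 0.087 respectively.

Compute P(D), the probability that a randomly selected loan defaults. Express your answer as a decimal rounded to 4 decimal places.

P(D|T1) = 0.09·0.208 + 0.91·0.06 = 0.01872 + 0.0546 = 0.07332
P(D|T2) = 0.11·0.108 + 0.89·0.022 = 0.01188 + 0.01958 = 0.03146
P(D|T3) = 0.11·0.006 + 0.89·0.087 = 0.00066 + 0.07743 = 0.07809
By total probability over the outer partition,
P(D) = 0.54·0.07332 + 0.23·0.03146 + 0.23·0.07809
      = 0.0395928 + 0.0072358 + 0.0179607 = 0.0647893

0.0648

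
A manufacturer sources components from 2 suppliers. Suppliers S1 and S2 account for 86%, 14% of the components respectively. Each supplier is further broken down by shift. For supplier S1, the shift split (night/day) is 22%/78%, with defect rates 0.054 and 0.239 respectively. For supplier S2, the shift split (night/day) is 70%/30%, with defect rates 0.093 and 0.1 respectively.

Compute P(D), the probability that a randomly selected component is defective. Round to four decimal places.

P(D|S1) = 0.22·0.054 + 0.78·0.239 = 0.01188 + 0.18642 = 0.1983
P(D|S2) = 0.7·0.093 + 0.3·0.1 = 0.0651 + 0.03 = 0.0951
By total probability over the outer partition,
P(D) = 0.86·0.1983 + 0.14·0.0951
      = 0.170538 + 0.013314 = 0.183852

P(D) ≈ 0.1839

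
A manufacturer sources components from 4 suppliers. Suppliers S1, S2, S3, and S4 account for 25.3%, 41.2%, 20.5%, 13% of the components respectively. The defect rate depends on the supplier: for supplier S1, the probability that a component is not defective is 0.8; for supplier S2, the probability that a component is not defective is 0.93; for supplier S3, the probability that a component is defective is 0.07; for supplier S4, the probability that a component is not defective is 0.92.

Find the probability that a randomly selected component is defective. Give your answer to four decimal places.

0.1042

P(D|S1) = 1 − 0.8 = 0.2.
P(D|S2) = 1 − 0.93 = 0.07.
P(D|S4) = 1 − 0.92 = 0.08.
Using total probability over the partition,
P(D) = P(D|S1)·P(S1) + P(D|S2)·P(S2) + P(D|S3)·P(S3) + P(D|S4)·P(S4)
      = 0.2·0.253 + 0.07·0.412 + 0.07·0.205 + 0.08·0.13
      = 0.0506 + 0.02884 + 0.01435 + 0.0104 = 0.10419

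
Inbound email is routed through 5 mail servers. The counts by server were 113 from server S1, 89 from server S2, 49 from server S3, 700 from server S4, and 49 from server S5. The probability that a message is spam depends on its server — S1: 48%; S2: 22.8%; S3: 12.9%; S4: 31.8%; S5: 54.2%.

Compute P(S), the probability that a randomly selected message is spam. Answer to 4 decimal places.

P(S) ≈ 0.3300

Total: 113 + 89 + 49 + 700 + 49 = 1000.
P(S1) = 113/1000 = 0.113. P(S2) = 89/1000 = 0.089. P(S3) = 49/1000 = 0.049. P(S4) = 700/1000 = 0.7. P(S5) = 49/1000 = 0.049.
P(S) = P(S|S1)·P(S1) + P(S|S2)·P(S2) + P(S|S3)·P(S3) + P(S|S4)·P(S4) + P(S|S5)·P(S5)
      = 0.48·0.113 + 0.228·0.089 + 0.129·0.049 + 0.318·0.7 + 0.542·0.049
      = 0.05424 + 0.020292 + 0.006321 + 0.2226 + 0.026558 = 0.330011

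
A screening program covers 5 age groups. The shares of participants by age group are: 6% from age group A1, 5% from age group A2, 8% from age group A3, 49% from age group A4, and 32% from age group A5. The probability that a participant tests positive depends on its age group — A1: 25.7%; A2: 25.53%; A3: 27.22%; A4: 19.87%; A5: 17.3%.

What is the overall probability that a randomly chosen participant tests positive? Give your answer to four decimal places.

By the law of total probability,
P(T) = P(T|A1)·P(A1) + P(T|A2)·P(A2) + P(T|A3)·P(A3) + P(T|A4)·P(A4) + P(T|A5)·P(A5)
      = 0.257·0.06 + 0.2553·0.05 + 0.2722·0.08 + 0.1987·0.49 + 0.173·0.32
      = 0.01542 + 0.012765 + 0.021776 + 0.097363 + 0.05536 = 0.202684

0.2027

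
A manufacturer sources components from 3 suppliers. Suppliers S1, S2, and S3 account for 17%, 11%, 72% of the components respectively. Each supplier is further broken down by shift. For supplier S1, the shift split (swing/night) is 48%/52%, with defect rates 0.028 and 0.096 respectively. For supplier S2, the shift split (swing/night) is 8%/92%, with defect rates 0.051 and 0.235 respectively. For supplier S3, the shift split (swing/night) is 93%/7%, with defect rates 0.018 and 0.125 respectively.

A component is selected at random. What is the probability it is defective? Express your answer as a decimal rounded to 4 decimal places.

P(D|S1) = 0.48·0.028 + 0.52·0.096 = 0.01344 + 0.04992 = 0.06336
P(D|S2) = 0.08·0.051 + 0.92·0.235 = 0.00408 + 0.2162 = 0.22028
P(D|S3) = 0.93·0.018 + 0.07·0.125 = 0.01674 + 0.00875 = 0.02549
Then overall,
P(D) = 0.17·0.06336 + 0.11·0.22028 + 0.72·0.02549
      = 0.0107712 + 0.0242308 + 0.0183528 = 0.0533548

0.0534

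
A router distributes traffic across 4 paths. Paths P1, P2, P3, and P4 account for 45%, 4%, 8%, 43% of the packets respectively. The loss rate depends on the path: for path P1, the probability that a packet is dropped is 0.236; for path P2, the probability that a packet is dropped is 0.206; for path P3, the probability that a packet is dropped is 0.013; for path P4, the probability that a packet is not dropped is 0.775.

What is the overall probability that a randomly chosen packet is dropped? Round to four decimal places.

0.2122

P(L|P4) = 1 − 0.775 = 0.225.
P(L) = P(L|P1)·P(P1) + P(L|P2)·P(P2) + P(L|P3)·P(P3) + P(L|P4)·P(P4)
      = 0.236·0.45 + 0.206·0.04 + 0.013·0.08 + 0.225·0.43
      = 0.1062 + 0.00824 + 0.00104 + 0.09675 = 0.21223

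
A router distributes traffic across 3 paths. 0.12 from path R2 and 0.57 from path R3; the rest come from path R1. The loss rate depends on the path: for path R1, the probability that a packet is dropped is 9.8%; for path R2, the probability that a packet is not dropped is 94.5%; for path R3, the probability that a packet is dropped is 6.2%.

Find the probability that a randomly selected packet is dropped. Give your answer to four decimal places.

P(L) ≈ 0.0723

P(R1) = 1 − (0.12 + 0.57) = 0.31.
P(L|R2) = 1 − 0.945 = 0.055.
Summing over the partition,
P(L) = P(L|R1)·P(R1) + P(L|R2)·P(R2) + P(L|R3)·P(R3)
      = 0.098·0.31 + 0.055·0.12 + 0.062·0.57
      = 0.03038 + 0.0066 + 0.03534 = 0.07232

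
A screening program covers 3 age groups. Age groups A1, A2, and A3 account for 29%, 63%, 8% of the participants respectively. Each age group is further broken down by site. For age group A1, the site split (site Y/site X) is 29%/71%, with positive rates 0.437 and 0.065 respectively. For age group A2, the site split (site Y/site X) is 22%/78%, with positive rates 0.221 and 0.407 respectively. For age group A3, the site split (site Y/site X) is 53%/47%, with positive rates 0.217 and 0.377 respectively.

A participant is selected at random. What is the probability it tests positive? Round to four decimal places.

P(T) ≈ 0.3041

P(T|A1) = 0.29·0.437 + 0.71·0.065 = 0.12673 + 0.04615 = 0.17288
P(T|A2) = 0.22·0.221 + 0.78·0.407 = 0.04862 + 0.31746 = 0.36608
P(T|A3) = 0.53·0.217 + 0.47·0.377 = 0.11501 + 0.17719 = 0.2922
Then overall,
P(T) = 0.29·0.17288 + 0.63·0.36608 + 0.08·0.2922
      = 0.0501352 + 0.2306304 + 0.023376 = 0.3041416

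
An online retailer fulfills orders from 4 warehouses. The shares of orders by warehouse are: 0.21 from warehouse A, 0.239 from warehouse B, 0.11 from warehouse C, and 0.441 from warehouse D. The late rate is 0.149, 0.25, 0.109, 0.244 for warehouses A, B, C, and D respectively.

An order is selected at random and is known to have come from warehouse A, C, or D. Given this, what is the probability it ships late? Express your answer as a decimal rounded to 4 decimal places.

0.1983

Let S = {A, C, D}.
P(S) = 0.21 + 0.11 + 0.441 = 0.761.
P(L ∩ S) = 0.149·0.21 + 0.109·0.11 + 0.244·0.441 = 0.03129 + 0.01199 + 0.107604 = 0.150884.
P(L | S) = 0.150884 / 0.761 = 0.198271…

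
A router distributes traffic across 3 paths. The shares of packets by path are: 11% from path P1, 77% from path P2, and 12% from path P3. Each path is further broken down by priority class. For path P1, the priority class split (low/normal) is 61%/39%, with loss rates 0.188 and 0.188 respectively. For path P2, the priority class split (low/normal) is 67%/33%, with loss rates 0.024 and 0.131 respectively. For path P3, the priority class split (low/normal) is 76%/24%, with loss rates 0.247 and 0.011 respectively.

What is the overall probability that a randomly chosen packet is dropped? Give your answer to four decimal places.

P(L|P1) = 0.61·0.188 + 0.39·0.188 = 0.11468 + 0.07332 = 0.188
P(L|P2) = 0.67·0.024 + 0.33·0.131 = 0.01608 + 0.04323 = 0.05931
P(L|P3) = 0.76·0.247 + 0.24·0.011 = 0.18772 + 0.00264 = 0.19036
Then overall,
P(L) = 0.11·0.188 + 0.77·0.05931 + 0.12·0.19036
      = 0.02068 + 0.0456687 + 0.0228432 = 0.0891919

P(L) ≈ 0.0892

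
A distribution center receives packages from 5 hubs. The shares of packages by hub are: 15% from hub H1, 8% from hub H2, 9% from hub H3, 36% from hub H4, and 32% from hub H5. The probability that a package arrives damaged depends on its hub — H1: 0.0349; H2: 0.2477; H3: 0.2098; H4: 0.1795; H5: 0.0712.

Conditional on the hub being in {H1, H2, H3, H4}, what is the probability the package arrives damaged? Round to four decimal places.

0.1596

Let S = {H1, H2, H3, H4}.
P(S) = 0.15 + 0.08 + 0.09 + 0.36 = 0.68.
P(D ∩ S) = 0.0349·0.15 + 0.2477·0.08 + 0.2098·0.09 + 0.1795·0.36 = 0.005235 + 0.019816 + 0.018882 + 0.06462 = 0.108553.
P(D | S) = 0.108553 / 0.68 = 0.159637…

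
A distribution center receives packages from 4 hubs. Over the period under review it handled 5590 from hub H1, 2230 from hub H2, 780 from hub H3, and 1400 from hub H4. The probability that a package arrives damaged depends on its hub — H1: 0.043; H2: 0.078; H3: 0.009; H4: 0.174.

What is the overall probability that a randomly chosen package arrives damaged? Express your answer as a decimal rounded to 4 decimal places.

Total: 5590 + 2230 + 780 + 1400 = 10000.
P(H1) = 5590/10000 = 0.559. P(H2) = 2230/10000 = 0.223. P(H3) = 780/10000 = 0.078. P(H4) = 1400/10000 = 0.14.
P(D) = P(D|H1)·P(H1) + P(D|H2)·P(H2) + P(D|H3)·P(H3) + P(D|H4)·P(H4)
      = 0.043·0.559 + 0.078·0.223 + 0.009·0.078 + 0.174·0.14
      = 0.024037 + 0.017394 + 0.000702 + 0.02436 = 0.066493

P(D) ≈ 0.0665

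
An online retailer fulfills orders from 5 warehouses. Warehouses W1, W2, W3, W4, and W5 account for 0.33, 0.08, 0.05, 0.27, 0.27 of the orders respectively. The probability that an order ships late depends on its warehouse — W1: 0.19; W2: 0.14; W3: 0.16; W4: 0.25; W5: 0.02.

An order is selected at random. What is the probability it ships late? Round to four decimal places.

P(L) = P(L|W1)·P(W1) + P(L|W2)·P(W2) + P(L|W3)·P(W3) + P(L|W4)·P(W4) + P(L|W5)·P(W5)
      = 0.19·0.33 + 0.14·0.08 + 0.16·0.05 + 0.25·0.27 + 0.02·0.27
      = 0.0627 + 0.0112 + 0.008 + 0.0675 + 0.0054 = 0.1548

0.1548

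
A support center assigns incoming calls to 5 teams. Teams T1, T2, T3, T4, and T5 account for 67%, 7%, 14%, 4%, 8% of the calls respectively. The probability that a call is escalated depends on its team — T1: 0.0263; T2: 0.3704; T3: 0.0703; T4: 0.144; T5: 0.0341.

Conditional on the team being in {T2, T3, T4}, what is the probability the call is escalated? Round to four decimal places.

Let S = {T2, T3, T4}.
P(S) = 0.07 + 0.14 + 0.04 = 0.25.
P(E ∩ S) = 0.3704·0.07 + 0.0703·0.14 + 0.144·0.04 = 0.025928 + 0.009842 + 0.00576 = 0.04153.
P(E | S) = 0.04153 / 0.25 = 0.166120…

0.1661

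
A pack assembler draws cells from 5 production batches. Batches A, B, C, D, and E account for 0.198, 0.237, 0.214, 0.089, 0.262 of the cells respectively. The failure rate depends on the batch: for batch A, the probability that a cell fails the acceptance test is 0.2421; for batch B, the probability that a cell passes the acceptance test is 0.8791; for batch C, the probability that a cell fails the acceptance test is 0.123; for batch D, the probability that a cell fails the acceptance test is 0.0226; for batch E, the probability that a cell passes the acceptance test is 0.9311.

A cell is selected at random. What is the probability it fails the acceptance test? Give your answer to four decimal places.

0.1230

P(F|B) = 1 − 0.8791 = 0.1209.
P(F|E) = 1 − 0.9311 = 0.0689.
P(F) = P(F|A)·P(A) + P(F|B)·P(B) + P(F|C)·P(C) + P(F|D)·P(D) + P(F|E)·P(E)
      = 0.2421·0.198 + 0.1209·0.237 + 0.123·0.214 + 0.0226·0.089 + 0.0689·0.262
      = 0.0479358 + 0.0286533 + 0.026322 + 0.0020114 + 0.0180518 = 0.1229743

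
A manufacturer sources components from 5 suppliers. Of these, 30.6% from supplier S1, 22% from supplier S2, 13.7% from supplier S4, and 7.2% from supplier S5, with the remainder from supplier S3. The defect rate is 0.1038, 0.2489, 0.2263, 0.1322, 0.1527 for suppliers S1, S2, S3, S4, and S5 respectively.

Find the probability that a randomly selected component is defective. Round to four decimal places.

P(S3) = 1 − (0.306 + 0.22 + 0.137 + 0.072) = 0.265.
Using total probability over the partition,
P(D) = P(D|S1)·P(S1) + P(D|S2)·P(S2) + P(D|S3)·P(S3) + P(D|S4)·P(S4) + P(D|S5)·P(S5)
      = 0.1038·0.306 + 0.2489·0.22 + 0.2263·0.265 + 0.1322·0.137 + 0.1527·0.072
      = 0.0317628 + 0.054758 + 0.0599695 + 0.0181114 + 0.0109944 = 0.1755961

P(D) ≈ 0.1756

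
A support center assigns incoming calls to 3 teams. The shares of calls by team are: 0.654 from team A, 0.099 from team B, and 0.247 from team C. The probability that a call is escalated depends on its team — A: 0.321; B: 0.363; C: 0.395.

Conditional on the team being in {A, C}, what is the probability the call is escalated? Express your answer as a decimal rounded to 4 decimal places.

P(E|S) ≈ 0.3413

Let S = {A, C}.
P(S) = 0.654 + 0.247 = 0.901.
P(E ∩ S) = 0.321·0.654 + 0.395·0.247 = 0.209934 + 0.097565 = 0.307499.
P(E | S) = 0.307499 / 0.901 = 0.341286…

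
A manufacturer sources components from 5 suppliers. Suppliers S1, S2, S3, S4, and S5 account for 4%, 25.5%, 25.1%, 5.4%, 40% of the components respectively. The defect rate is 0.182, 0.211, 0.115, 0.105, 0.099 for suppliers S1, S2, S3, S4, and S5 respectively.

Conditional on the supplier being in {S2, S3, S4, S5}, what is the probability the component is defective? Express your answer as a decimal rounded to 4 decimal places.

P(D|S) ≈ 0.1333

Let S = {S2, S3, S4, S5}.
P(S) = 0.255 + 0.251 + 0.054 + 0.4 = 0.96.
P(D ∩ S) = 0.211·0.255 + 0.115·0.251 + 0.105·0.054 + 0.099·0.4 = 0.053805 + 0.028865 + 0.00567 + 0.0396 = 0.12794.
P(D | S) = 0.12794 / 0.96 = 0.133271…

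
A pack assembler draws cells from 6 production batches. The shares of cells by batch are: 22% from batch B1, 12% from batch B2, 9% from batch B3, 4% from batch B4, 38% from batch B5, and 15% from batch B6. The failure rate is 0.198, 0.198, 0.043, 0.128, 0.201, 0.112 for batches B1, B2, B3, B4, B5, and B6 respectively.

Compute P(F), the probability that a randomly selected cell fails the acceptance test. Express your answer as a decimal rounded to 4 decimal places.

0.1695

Summing over the partition,
P(F) = P(F|B1)·P(B1) + P(F|B2)·P(B2) + P(F|B3)·P(B3) + P(F|B4)·P(B4) + P(F|B5)·P(B5) + P(F|B6)·P(B6)
      = 0.198·0.22 + 0.198·0.12 + 0.043·0.09 + 0.128·0.04 + 0.201·0.38 + 0.112·0.15
      = 0.04356 + 0.02376 + 0.00387 + 0.00512 + 0.07638 + 0.0168 = 0.16949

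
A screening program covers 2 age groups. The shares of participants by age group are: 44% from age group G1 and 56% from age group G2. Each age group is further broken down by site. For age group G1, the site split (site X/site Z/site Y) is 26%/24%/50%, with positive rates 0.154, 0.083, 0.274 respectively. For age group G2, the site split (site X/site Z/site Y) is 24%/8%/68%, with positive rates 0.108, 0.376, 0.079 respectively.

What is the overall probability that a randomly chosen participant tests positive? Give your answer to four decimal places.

0.1481

P(T|G1) = 0.26·0.154 + 0.24·0.083 + 0.5·0.274 = 0.04004 + 0.01992 + 0.137 = 0.19696
P(T|G2) = 0.24·0.108 + 0.08·0.376 + 0.68·0.079 = 0.02592 + 0.03008 + 0.05372 = 0.10972
Then overall,
P(T) = 0.44·0.19696 + 0.56·0.10972
      = 0.0866624 + 0.0614432 = 0.1481056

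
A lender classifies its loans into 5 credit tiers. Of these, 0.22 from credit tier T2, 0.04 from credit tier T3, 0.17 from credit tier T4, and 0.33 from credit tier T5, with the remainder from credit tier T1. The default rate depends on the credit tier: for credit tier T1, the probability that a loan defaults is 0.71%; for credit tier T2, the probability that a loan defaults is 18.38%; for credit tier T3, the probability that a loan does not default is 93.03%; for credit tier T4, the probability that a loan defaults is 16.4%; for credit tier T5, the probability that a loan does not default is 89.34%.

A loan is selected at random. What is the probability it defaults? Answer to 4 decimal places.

P(T1) = 1 − (0.22 + 0.04 + 0.17 + 0.33) = 0.24.
P(D|T3) = 1 − 0.9303 = 0.0697.
P(D|T5) = 1 − 0.8934 = 0.1066.
By the law of total probability,
P(D) = P(D|T1)·P(T1) + P(D|T2)·P(T2) + P(D|T3)·P(T3) + P(D|T4)·P(T4) + P(D|T5)·P(T5)
      = 0.0071·0.24 + 0.1838·0.22 + 0.0697·0.04 + 0.164·0.17 + 0.1066·0.33
      = 0.001704 + 0.040436 + 0.002788 + 0.02788 + 0.035178 = 0.107986

P(D) ≈ 0.1080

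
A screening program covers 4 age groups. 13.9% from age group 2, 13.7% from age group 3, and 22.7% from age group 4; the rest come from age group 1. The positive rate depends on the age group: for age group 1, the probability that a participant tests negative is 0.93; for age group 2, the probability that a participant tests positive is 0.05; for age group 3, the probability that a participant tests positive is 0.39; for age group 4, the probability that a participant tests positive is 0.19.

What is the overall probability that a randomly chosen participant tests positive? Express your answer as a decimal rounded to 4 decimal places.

P(1) = 1 − (0.139 + 0.137 + 0.227) = 0.497.
P(T|1) = 1 − 0.93 = 0.07.
By the law of total probability,
P(T) = P(T|1)·P(1) + P(T|2)·P(2) + P(T|3)·P(3) + P(T|4)·P(4)
      = 0.07·0.497 + 0.05·0.139 + 0.39·0.137 + 0.19·0.227
      = 0.03479 + 0.00695 + 0.05343 + 0.04313 = 0.1383

0.1383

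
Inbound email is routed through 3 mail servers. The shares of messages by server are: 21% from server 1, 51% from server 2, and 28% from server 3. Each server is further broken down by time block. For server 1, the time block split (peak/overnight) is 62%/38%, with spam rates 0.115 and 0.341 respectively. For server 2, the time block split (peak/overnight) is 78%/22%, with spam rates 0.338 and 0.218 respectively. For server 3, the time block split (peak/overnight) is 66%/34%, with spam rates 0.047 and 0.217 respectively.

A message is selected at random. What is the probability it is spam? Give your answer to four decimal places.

0.2304

P(S|1) = 0.62·0.115 + 0.38·0.341 = 0.0713 + 0.12958 = 0.20088
P(S|2) = 0.78·0.338 + 0.22·0.218 = 0.26364 + 0.04796 = 0.3116
P(S|3) = 0.66·0.047 + 0.34·0.217 = 0.03102 + 0.07378 = 0.1048
Then overall,
P(S) = 0.21·0.20088 + 0.51·0.3116 + 0.28·0.1048
      = 0.0421848 + 0.158916 + 0.029344 = 0.2304448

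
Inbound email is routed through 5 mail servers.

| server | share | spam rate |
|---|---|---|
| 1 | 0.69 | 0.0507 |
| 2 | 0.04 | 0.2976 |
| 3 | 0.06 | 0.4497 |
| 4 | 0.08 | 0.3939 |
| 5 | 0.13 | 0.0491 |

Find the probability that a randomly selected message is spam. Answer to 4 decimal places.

By the law of total probability,
P(S) = P(S|1)·P(1) + P(S|2)·P(2) + P(S|3)·P(3) + P(S|4)·P(4) + P(S|5)·P(5)
      = 0.0507·0.69 + 0.2976·0.04 + 0.4497·0.06 + 0.3939·0.08 + 0.0491·0.13
      = 0.034983 + 0.011904 + 0.026982 + 0.031512 + 0.006383 = 0.111764

0.1118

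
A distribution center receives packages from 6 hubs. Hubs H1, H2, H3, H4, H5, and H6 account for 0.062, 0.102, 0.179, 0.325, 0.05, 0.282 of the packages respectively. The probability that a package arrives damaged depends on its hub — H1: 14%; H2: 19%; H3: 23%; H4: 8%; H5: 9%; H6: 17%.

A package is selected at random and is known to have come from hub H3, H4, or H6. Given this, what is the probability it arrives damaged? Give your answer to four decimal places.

Let S = {H3, H4, H6}.
P(S) = 0.179 + 0.325 + 0.282 = 0.786.
P(D ∩ S) = 0.23·0.179 + 0.08·0.325 + 0.17·0.282 = 0.04117 + 0.026 + 0.04794 = 0.11511.
P(D | S) = 0.11511 / 0.786 = 0.146450…

0.1465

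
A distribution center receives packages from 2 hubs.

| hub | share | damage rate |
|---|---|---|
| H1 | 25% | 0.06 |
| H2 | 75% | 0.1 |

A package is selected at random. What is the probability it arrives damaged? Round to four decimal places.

P(D) ≈ 0.0900

Using total probability over the partition,
P(D) = P(D|H1)·P(H1) + P(D|H2)·P(H2)
      = 0.06·0.25 + 0.1·0.75
      = 0.015 + 0.075 = 0.09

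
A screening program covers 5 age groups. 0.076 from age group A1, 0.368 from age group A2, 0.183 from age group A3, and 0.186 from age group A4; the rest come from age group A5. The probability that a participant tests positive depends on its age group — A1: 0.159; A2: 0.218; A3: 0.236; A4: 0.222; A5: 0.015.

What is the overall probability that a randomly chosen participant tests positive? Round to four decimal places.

P(T) ≈ 0.1796

P(A5) = 1 − (0.076 + 0.368 + 0.183 + 0.186) = 0.187.
P(T) = P(T|A1)·P(A1) + P(T|A2)·P(A2) + P(T|A3)·P(A3) + P(T|A4)·P(A4) + P(T|A5)·P(A5)
      = 0.159·0.076 + 0.218·0.368 + 0.236·0.183 + 0.222·0.186 + 0.015·0.187
      = 0.012084 + 0.080224 + 0.043188 + 0.041292 + 0.002805 = 0.179593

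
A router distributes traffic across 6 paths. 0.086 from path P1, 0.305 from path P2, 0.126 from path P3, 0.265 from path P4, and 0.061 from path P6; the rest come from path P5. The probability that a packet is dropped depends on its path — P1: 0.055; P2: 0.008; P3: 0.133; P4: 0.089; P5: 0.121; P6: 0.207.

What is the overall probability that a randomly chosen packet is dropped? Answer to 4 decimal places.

P(P5) = 1 − (0.086 + 0.305 + 0.126 + 0.265 + 0.061) = 0.157.
Summing over the partition,
P(L) = P(L|P1)·P(P1) + P(L|P2)·P(P2) + P(L|P3)·P(P3) + P(L|P4)·P(P4) + P(L|P5)·P(P5) + P(L|P6)·P(P6)
      = 0.055·0.086 + 0.008·0.305 + 0.133·0.126 + 0.089·0.265 + 0.121·0.157 + 0.207·0.061
      = 0.00473 + 0.00244 + 0.016758 + 0.023585 + 0.018997 + 0.012627 = 0.079137

0.0791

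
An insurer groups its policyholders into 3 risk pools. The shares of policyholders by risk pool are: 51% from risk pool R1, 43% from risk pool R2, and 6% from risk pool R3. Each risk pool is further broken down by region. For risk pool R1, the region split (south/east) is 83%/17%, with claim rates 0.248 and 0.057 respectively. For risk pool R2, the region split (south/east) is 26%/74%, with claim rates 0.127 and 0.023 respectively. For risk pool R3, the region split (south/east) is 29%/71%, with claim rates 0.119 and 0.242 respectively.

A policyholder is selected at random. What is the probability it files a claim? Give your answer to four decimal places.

P(C|R1) = 0.83·0.248 + 0.17·0.057 = 0.20584 + 0.00969 = 0.21553
P(C|R2) = 0.26·0.127 + 0.74·0.023 = 0.03302 + 0.01702 = 0.05004
P(C|R3) = 0.29·0.119 + 0.71·0.242 = 0.03451 + 0.17182 = 0.20633
Then overall,
P(C) = 0.51·0.21553 + 0.43·0.05004 + 0.06·0.20633
      = 0.1099203 + 0.0215172 + 0.0123798 = 0.1438173

0.1438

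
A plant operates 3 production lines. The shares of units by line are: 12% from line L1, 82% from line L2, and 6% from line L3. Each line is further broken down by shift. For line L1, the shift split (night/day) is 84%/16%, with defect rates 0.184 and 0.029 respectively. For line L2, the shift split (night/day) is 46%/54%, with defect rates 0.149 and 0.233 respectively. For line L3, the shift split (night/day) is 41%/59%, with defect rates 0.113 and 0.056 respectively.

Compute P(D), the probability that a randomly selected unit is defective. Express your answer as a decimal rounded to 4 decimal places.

P(D|L1) = 0.84·0.184 + 0.16·0.029 = 0.15456 + 0.00464 = 0.1592
P(D|L2) = 0.46·0.149 + 0.54·0.233 = 0.06854 + 0.12582 = 0.19436
P(D|L3) = 0.41·0.113 + 0.59·0.056 = 0.04633 + 0.03304 = 0.07937
Then overall,
P(D) = 0.12·0.1592 + 0.82·0.19436 + 0.06·0.07937
      = 0.019104 + 0.1593752 + 0.0047622 = 0.1832414

0.1832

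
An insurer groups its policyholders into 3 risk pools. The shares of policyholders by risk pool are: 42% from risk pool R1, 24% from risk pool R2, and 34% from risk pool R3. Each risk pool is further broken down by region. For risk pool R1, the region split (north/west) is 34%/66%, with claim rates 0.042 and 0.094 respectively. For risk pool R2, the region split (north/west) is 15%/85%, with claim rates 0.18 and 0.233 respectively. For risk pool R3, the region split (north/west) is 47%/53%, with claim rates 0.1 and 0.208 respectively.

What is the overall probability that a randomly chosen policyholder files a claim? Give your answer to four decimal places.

P(C) ≈ 0.1395

P(C|R1) = 0.34·0.042 + 0.66·0.094 = 0.01428 + 0.06204 = 0.07632
P(C|R2) = 0.15·0.18 + 0.85·0.233 = 0.027 + 0.19805 = 0.22505
P(C|R3) = 0.47·0.1 + 0.53·0.208 = 0.047 + 0.11024 = 0.15724
By total probability over the outer partition,
P(C) = 0.42·0.07632 + 0.24·0.22505 + 0.34·0.15724
      = 0.0320544 + 0.054012 + 0.0534616 = 0.139528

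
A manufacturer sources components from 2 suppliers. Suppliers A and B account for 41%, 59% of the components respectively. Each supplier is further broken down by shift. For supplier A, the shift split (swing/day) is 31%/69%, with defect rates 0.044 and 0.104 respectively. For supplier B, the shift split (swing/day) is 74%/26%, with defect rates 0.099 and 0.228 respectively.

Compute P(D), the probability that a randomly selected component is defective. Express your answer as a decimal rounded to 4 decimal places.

P(D|A) = 0.31·0.044 + 0.69·0.104 = 0.01364 + 0.07176 = 0.0854
P(D|B) = 0.74·0.099 + 0.26·0.228 = 0.07326 + 0.05928 = 0.13254
Then overall,
P(D) = 0.41·0.0854 + 0.59·0.13254
      = 0.035014 + 0.0781986 = 0.1132126

P(D) ≈ 0.1132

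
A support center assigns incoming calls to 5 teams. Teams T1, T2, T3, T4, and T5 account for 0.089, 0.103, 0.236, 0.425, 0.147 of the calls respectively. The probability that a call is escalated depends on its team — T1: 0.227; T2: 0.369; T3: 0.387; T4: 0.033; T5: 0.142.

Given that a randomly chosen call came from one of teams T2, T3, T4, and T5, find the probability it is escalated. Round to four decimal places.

P(E|S) ≈ 0.1803

Let S = {T2, T3, T4, T5}.
P(S) = 0.103 + 0.236 + 0.425 + 0.147 = 0.911.
P(E ∩ S) = 0.369·0.103 + 0.387·0.236 + 0.033·0.425 + 0.142·0.147 = 0.038007 + 0.091332 + 0.014025 + 0.020874 = 0.164238.
P(E | S) = 0.164238 / 0.911 = 0.180283…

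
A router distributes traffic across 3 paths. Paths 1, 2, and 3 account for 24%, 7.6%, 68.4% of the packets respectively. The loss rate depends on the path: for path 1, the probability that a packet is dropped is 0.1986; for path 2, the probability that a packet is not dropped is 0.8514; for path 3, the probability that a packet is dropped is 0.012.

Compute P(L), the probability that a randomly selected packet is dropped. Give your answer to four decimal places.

P(L) ≈ 0.0672

P(L|2) = 1 − 0.8514 = 0.1486.
By the law of total probability,
P(L) = P(L|1)·P(1) + P(L|2)·P(2) + P(L|3)·P(3)
      = 0.1986·0.24 + 0.1486·0.076 + 0.012·0.684
      = 0.047664 + 0.0112936 + 0.008208 = 0.0671656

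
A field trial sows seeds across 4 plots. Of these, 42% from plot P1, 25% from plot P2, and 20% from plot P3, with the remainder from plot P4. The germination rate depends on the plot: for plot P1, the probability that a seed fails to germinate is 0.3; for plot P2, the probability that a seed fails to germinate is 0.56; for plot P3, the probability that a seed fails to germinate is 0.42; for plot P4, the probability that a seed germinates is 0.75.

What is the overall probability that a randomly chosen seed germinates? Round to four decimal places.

P(P4) = 1 − (0.42 + 0.25 + 0.2) = 0.13.
P(G|P1) = 1 − 0.3 = 0.7.
P(G|P2) = 1 − 0.56 = 0.44.
P(G|P3) = 1 − 0.42 = 0.58.
By the law of total probability,
P(G) = P(G|P1)·P(P1) + P(G|P2)·P(P2) + P(G|P3)·P(P3) + P(G|P4)·P(P4)
      = 0.7·0.42 + 0.44·0.25 + 0.58·0.2 + 0.75·0.13
      = 0.294 + 0.11 + 0.116 + 0.0975 = 0.6175

P(G) ≈ 0.6175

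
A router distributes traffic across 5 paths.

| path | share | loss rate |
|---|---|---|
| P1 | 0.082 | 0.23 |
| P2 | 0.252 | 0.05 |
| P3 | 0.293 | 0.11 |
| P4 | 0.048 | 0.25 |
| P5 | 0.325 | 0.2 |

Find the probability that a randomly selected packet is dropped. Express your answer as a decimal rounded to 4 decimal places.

P(L) ≈ 0.1407

P(L) = P(L|P1)·P(P1) + P(L|P2)·P(P2) + P(L|P3)·P(P3) + P(L|P4)·P(P4) + P(L|P5)·P(P5)
      = 0.23·0.082 + 0.05·0.252 + 0.11·0.293 + 0.25·0.048 + 0.2·0.325
      = 0.01886 + 0.0126 + 0.03223 + 0.012 + 0.065 = 0.14069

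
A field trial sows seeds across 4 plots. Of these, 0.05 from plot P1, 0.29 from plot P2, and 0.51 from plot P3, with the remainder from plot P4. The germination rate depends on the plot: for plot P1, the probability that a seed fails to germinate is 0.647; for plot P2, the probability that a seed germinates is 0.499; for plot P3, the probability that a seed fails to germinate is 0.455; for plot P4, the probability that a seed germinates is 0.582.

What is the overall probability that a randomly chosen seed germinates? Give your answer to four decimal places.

0.5276

P(P4) = 1 − (0.05 + 0.29 + 0.51) = 0.15.
P(G|P1) = 1 − 0.647 = 0.353.
P(G|P3) = 1 − 0.455 = 0.545.
P(G) = P(G|P1)·P(P1) + P(G|P2)·P(P2) + P(G|P3)·P(P3) + P(G|P4)·P(P4)
      = 0.353·0.05 + 0.499·0.29 + 0.545·0.51 + 0.582·0.15
      = 0.01765 + 0.14471 + 0.27795 + 0.0873 = 0.52761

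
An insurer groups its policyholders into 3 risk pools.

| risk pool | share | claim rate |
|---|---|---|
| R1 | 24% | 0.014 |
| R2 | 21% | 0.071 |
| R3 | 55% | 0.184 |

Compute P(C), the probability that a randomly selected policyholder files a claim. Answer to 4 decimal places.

P(C) ≈ 0.1195

By the law of total probability,
P(C) = P(C|R1)·P(R1) + P(C|R2)·P(R2) + P(C|R3)·P(R3)
      = 0.014·0.24 + 0.071·0.21 + 0.184·0.55
      = 0.00336 + 0.01491 + 0.1012 = 0.11947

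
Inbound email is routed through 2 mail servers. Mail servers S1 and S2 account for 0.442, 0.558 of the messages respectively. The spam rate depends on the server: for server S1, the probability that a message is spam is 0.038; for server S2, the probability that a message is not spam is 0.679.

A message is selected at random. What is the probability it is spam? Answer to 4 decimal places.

0.1959

P(S|S2) = 1 − 0.679 = 0.321.
Using total probability over the partition,
P(S) = P(S|S1)·P(S1) + P(S|S2)·P(S2)
      = 0.038·0.442 + 0.321·0.558
      = 0.016796 + 0.179118 = 0.195914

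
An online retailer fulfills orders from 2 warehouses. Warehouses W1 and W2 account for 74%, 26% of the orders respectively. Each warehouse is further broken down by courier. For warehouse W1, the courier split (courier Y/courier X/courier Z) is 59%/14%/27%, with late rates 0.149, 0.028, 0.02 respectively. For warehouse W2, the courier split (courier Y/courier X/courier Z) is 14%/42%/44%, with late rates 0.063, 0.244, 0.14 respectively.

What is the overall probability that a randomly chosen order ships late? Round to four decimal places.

P(L|W1) = 0.59·0.149 + 0.14·0.028 + 0.27·0.02 = 0.08791 + 0.00392 + 0.0054 = 0.09723
P(L|W2) = 0.14·0.063 + 0.42·0.244 + 0.44·0.14 = 0.00882 + 0.10248 + 0.0616 = 0.1729
By total probability over the outer partition,
P(L) = 0.74·0.09723 + 0.26·0.1729
      = 0.0719502 + 0.044954 = 0.1169042

P(L) ≈ 0.1169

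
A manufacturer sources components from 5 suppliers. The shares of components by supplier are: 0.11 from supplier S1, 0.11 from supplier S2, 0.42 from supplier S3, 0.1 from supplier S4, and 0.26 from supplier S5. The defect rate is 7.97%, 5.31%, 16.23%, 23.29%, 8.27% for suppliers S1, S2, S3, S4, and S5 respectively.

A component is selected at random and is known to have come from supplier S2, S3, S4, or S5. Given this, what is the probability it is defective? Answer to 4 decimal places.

Let S = {S2, S3, S4, S5}.
P(S) = 0.11 + 0.42 + 0.1 + 0.26 = 0.89.
P(D ∩ S) = 0.0531·0.11 + 0.1623·0.42 + 0.2329·0.1 + 0.0827·0.26 = 0.005841 + 0.068166 + 0.02329 + 0.021502 = 0.118799.
P(D | S) = 0.118799 / 0.89 = 0.133482…

0.1335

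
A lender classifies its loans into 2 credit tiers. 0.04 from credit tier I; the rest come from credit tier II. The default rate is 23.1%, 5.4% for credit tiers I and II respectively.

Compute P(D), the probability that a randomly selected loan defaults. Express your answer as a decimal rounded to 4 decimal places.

0.0611

P(II) = 1 − (0.04) = 0.96.
P(D) = P(D|I)·P(I) + P(D|II)·P(II)
      = 0.231·0.04 + 0.054·0.96
      = 0.00924 + 0.05184 = 0.06108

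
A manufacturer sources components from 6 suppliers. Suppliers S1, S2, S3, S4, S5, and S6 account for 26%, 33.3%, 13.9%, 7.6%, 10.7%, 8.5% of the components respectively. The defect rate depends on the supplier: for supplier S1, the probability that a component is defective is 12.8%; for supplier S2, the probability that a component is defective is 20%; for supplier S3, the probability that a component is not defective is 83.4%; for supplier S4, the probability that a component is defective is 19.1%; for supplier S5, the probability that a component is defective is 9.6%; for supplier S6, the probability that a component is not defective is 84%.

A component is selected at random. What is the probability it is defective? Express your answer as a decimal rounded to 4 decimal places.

P(D|S3) = 1 − 0.834 = 0.166.
P(D|S6) = 1 − 0.84 = 0.16.
P(D) = P(D|S1)·P(S1) + P(D|S2)·P(S2) + P(D|S3)·P(S3) + P(D|S4)·P(S4) + P(D|S5)·P(S5) + P(D|S6)·P(S6)
      = 0.128·0.26 + 0.2·0.333 + 0.166·0.139 + 0.191·0.076 + 0.096·0.107 + 0.16·0.085
      = 0.03328 + 0.0666 + 0.023074 + 0.014516 + 0.010272 + 0.0136 = 0.161342

0.1613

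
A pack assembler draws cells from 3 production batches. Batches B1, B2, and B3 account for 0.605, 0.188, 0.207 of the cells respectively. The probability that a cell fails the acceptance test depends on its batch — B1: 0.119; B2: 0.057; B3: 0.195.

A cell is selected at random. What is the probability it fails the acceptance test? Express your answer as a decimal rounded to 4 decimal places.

P(F) ≈ 0.1231

Summing over the partition,
P(F) = P(F|B1)·P(B1) + P(F|B2)·P(B2) + P(F|B3)·P(B3)
      = 0.119·0.605 + 0.057·0.188 + 0.195·0.207
      = 0.071995 + 0.010716 + 0.040365 = 0.123076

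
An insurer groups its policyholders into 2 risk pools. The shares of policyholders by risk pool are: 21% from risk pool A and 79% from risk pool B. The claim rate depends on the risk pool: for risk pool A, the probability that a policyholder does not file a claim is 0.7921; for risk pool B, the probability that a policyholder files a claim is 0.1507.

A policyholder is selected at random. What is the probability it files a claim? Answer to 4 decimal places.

P(C|A) = 1 − 0.7921 = 0.2079.
Using total probability over the partition,
P(C) = P(C|A)·P(A) + P(C|B)·P(B)
      = 0.2079·0.21 + 0.1507·0.79
      = 0.043659 + 0.119053 = 0.162712

0.1627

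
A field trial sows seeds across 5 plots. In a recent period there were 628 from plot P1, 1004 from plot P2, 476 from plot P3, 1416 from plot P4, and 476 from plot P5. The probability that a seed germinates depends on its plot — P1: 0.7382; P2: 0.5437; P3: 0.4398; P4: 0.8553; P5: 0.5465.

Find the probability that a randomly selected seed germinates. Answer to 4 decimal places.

0.6725

Total: 628 + 1004 + 476 + 1416 + 476 = 4000.
P(P1) = 628/4000 = 0.157. P(P2) = 1004/4000 = 0.251. P(P3) = 476/4000 = 0.119. P(P4) = 1416/4000 = 0.354. P(P5) = 476/4000 = 0.119.
P(G) = P(G|P1)·P(P1) + P(G|P2)·P(P2) + P(G|P3)·P(P3) + P(G|P4)·P(P4) + P(G|P5)·P(P5)
      = 0.7382·0.157 + 0.5437·0.251 + 0.4398·0.119 + 0.8553·0.354 + 0.5465·0.119
      = 0.1158974 + 0.1364687 + 0.0523362 + 0.3027762 + 0.0650335 = 0.672512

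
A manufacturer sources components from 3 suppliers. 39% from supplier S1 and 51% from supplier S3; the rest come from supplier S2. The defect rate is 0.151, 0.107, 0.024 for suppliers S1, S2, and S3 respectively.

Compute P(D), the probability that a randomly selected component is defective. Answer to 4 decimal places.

P(D) ≈ 0.0818

P(S2) = 1 − (0.39 + 0.51) = 0.1.
P(D) = P(D|S1)·P(S1) + P(D|S2)·P(S2) + P(D|S3)·P(S3)
      = 0.151·0.39 + 0.107·0.1 + 0.024·0.51
      = 0.05889 + 0.0107 + 0.01224 = 0.08183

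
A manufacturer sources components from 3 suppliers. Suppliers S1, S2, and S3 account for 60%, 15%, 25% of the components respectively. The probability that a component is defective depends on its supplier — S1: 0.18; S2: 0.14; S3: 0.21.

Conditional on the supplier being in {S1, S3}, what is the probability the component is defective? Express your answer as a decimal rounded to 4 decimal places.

Let S = {S1, S3}.
P(S) = 0.6 + 0.25 = 0.85.
P(D ∩ S) = 0.18·0.6 + 0.21·0.25 = 0.108 + 0.0525 = 0.1605.
P(D | S) = 0.1605 / 0.85 = 0.188824…

0.1888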